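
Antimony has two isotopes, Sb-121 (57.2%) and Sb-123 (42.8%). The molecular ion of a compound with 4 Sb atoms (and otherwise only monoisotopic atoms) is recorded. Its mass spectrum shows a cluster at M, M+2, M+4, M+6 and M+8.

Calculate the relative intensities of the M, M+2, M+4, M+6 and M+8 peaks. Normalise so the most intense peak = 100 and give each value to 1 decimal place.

29.8 : 89.1 : 100.0 : 49.9 : 9.3

Expanding (0.572 + 0.428)^4:
P(M) = 0.572^4 = 0.107049
P(M+2) = 4 × 0.572^3 × 0.428^1 = 0.320400
P(M+4) = 6 × 0.572^2 × 0.428^2 = 0.359609
P(M+6) = 4 × 0.572^1 × 0.428^3 = 0.179385
P(M+8) = 0.428^4 = 0.033556
The M+4 peak is largest (0.359609); scaling to 100 gives 29.8 : 89.1 : 100.0 : 49.9 : 9.3.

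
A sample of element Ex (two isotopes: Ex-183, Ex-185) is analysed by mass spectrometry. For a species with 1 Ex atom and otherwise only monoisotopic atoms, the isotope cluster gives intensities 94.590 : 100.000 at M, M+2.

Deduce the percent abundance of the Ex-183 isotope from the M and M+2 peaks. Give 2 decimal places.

48.61%

Let p = fractional abundance of Ex-183. I(M+2)/I(M) = [C(1,1)·p^0·(1−p)] / p^1 = 1·(1−p)/p = 100.000/94.590 = 1.0572
(1−p)/p = 1.0572/1 = 1.0572  ⇒  p = 1/(1 + 1.0572) = 0.4861
Ex-183: 48.61%, Ex-185: 51.39%.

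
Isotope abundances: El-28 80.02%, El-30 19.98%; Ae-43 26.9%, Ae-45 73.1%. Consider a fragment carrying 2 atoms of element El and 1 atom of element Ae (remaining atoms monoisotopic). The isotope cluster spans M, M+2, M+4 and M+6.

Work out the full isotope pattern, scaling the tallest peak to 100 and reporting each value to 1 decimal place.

Element El pattern (n=2): 0.64032004 : 0.31975992 : 0.03992004
Element Ae pattern (n=1): 0.2690 : 0.7310
Convolve the two distributions (both contribute in 2-u steps):
  M: 0.64032004×0.2690 = 0.172246
  M+2: 0.64032004×0.7310 + 0.31975992×0.2690 = 0.554089
  M+4: 0.31975992×0.7310 + 0.03992004×0.2690 = 0.244483
  M+6: 0.03992004×0.7310 = 0.029182
Scale to base peak (0.554089) = 100: 31.1 : 100.0 : 44.1 : 5.3

31.1 : 100.0 : 44.1 : 5.3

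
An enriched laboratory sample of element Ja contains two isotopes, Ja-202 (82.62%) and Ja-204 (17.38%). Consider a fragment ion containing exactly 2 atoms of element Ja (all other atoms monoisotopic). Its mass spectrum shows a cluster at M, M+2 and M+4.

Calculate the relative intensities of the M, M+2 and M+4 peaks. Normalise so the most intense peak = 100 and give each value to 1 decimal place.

100.0 : 42.1 : 4.4

Each Ja atom is independently Ja-202 (p = 0.8262) or Ja-204 (q = 0.1738); the cluster is the binomial expansion (p + q)^2.
P(M) = 0.8262^2 = 0.682606
P(M+2) = 2 × 0.8262^1 × 0.1738^1 = 0.287187
P(M+4) = 0.1738^2 = 0.030206
The M peak is largest (0.682606); scaling to 100 gives 100.0 : 42.1 : 4.4.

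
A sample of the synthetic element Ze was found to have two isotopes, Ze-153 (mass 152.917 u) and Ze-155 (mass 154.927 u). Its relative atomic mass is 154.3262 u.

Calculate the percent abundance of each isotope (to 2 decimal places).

With x = fraction of Ze-153 (so Ze-155 is 1 − x):
152.917·x + 154.927·(1 − x) = 154.3262
(152.917 − 154.927)·x = 154.3262 − 154.927
x = -0.6008 / -2.010 = 0.29891 → 29.89% Ze-153, 70.11% Ze-155.

Ze-153: 29.89%, Ze-155: 70.11%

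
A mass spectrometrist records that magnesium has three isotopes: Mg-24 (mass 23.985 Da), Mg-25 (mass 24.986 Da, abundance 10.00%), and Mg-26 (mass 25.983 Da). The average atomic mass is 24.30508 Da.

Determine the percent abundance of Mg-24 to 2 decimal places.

78.99%

Let x and y be the fractions of Mg-24 and Mg-26. Then x + y = 1 − 0.1000 = 0.9000 and 23.985x + 25.983y = 24.30508 − 0.1000×24.986 = 21.80648.
Substituting: 23.985x + 25.983(0.9000 − x) = 21.80648
(23.985 − 25.983)x = -1.57822  ⇒  x = 0.78990, y = 0.11010
Mg-24: 78.99%, Mg-26: 11.01%.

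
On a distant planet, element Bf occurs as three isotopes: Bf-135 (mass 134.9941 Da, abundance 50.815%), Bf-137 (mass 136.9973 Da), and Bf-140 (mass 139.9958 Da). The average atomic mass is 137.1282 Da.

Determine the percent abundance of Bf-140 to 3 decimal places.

38.313%

Let x and y be the fractions of Bf-137 and Bf-140. Then x + y = 1 − 0.50815 = 0.49185 and 136.9973x + 139.9958y = 137.1282 − 0.50815×134.9941 = 68.530948085.
Substituting: 136.9973x + 139.9958(0.49185 − x) = 68.530948085
(136.9973 − 139.9958)x = -0.325986145  ⇒  x = 0.10872, y = 0.38313
Bf-137: 10.872%, Bf-140: 38.313%.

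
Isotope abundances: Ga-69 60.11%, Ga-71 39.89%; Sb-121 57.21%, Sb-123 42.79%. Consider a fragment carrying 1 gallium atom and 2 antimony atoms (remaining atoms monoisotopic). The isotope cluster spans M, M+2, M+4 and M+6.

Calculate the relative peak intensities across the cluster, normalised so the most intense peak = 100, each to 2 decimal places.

46.31 : 100.00 : 71.87 : 17.19

Gallium pattern (n=1): 0.6011 : 0.3989
Antimony pattern (n=2): 0.32729841 : 0.48960318 : 0.18309841
Convolve the two distributions (both contribute in 2-u steps):
  M: 0.6011×0.32729841 = 0.196739
  M+2: 0.6011×0.48960318 + 0.3989×0.32729841 = 0.424860
  M+4: 0.6011×0.18309841 + 0.3989×0.48960318 = 0.305363
  M+6: 0.3989×0.18309841 = 0.073038
Scale to base peak (0.424860) = 100: 46.31 : 100.00 : 71.87 : 17.19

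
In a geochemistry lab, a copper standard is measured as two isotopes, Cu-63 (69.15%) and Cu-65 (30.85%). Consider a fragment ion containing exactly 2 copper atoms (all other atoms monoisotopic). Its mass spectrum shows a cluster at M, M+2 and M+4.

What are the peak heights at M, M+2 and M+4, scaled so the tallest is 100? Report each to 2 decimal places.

100.00 : 89.23 : 19.90

Expanding (0.6915 + 0.3085)^2:
P(M) = 0.6915^2 = 0.478172
P(M+2) = 2 × 0.6915^1 × 0.3085^1 = 0.426656
P(M+4) = 0.3085^2 = 0.095172
The M peak is largest (0.478172); scaling to 100 gives 100.00 : 89.23 : 19.90.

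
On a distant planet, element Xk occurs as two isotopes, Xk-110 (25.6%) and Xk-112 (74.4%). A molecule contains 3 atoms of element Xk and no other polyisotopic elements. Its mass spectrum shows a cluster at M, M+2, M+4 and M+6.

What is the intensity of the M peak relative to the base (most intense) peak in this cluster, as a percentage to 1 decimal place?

3.9%

Binomial terms of (0.256 + 0.744)^3: M 0.0168, M+2 0.1463, M+4 0.4251, M+6 0.4118 → M+4 is the base peak.
P(M+4) = C(3,2) × 0.256^1 × 0.744^2 = 3 × 0.2560 × 0.553536 = 0.425116 (base)
P(M) = C(3,0) × 0.256^3 × 0.744^0 = 1 × 0.01677722 × 1.0000 = 0.016777
Relative intensity = 0.016777 / 0.425116 × 100 = 3.9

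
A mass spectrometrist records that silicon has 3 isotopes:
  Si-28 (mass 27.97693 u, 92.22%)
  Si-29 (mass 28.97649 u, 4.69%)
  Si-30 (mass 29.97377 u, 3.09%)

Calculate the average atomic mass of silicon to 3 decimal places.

Average mass = Σ (abundance × isotope mass) = 0.9222 × 27.97693 + 0.0469 × 28.97649 + 0.0309 × 29.97377
= 25.800325 + 1.358997 + 0.926189 = 28.085511 u

28.086 u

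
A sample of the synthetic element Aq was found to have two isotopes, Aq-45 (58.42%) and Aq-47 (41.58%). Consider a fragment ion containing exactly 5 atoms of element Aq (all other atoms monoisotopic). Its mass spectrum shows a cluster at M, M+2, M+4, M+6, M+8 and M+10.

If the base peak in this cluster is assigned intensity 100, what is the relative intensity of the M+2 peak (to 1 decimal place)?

70.3

Term probabilities: M 0.0680, M+2 0.2422, M+4 0.3447, M+6 0.2453, M+8 0.0873, M+10 0.0124. Base peak = M+4.
P(M+4) = C(5,2) × 0.5842^3 × 0.4158^2 = 10 × 0.19938141 × 0.17288964 = 0.344710 (base)
P(M+2) = C(5,1) × 0.5842^4 × 0.4158^1 = 5 × 0.11647862 × 0.4158 = 0.242159
Relative intensity = 0.242159 / 0.344710 × 100 = 70.3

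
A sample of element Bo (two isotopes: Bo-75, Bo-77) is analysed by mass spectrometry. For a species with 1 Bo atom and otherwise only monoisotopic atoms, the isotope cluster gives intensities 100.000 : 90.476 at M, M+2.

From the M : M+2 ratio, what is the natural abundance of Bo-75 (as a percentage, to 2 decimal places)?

52.50%

Let p = fractional abundance of Bo-75. I(M+2)/I(M) = [C(1,1)·p^0·(1−p)] / p^1 = 1·(1−p)/p = 90.476/100.000 = 0.9048
(1−p)/p = 0.9048/1 = 0.9048  ⇒  p = 1/(1 + 0.9048) = 0.5250
Bo-75: 52.50%, Bo-77: 47.50%.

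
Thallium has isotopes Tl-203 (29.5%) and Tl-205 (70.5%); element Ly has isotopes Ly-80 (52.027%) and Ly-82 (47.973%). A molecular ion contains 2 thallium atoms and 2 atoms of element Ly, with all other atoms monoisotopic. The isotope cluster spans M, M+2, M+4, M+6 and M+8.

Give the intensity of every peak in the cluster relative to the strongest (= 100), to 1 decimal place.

6.5 : 43.1 : 100.0 : 94.9 : 31.6

Thallium pattern (n=2): 0.087025 : 0.41595 : 0.497025
Element Ly pattern (n=2): 0.27068087 : 0.49917825 : 0.23014087
Convolve the two distributions (both contribute in 2-u steps):
  M: 0.087025×0.27068087 = 0.023556
  M+2: 0.087025×0.49917825 + 0.41595×0.27068087 = 0.156031
  M+4: 0.087025×0.23014087 + 0.41595×0.49917825 + 0.497025×0.27068087 = 0.362196
  M+6: 0.41595×0.23014087 + 0.497025×0.49917825 = 0.343831
  M+8: 0.497025×0.23014087 = 0.114386
Scale to base peak (0.362196) = 100: 6.5 : 43.1 : 100.0 : 94.9 : 31.6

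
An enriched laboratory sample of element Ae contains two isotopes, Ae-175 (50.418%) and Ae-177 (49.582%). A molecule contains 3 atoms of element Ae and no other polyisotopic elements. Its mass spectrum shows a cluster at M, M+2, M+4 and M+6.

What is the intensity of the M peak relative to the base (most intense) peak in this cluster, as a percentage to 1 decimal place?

Term probabilities: M 0.1282, M+2 0.3781, M+4 0.3718, M+6 0.1219. Base peak = M+2.
P(M+2) = C(3,1) × 0.50418^2 × 0.49582^1 = 3 × 0.25419747 × 0.49582 = 0.378109 (base)
P(M) = C(3,0) × 0.50418^3 × 0.49582^0 = 1 × 0.12816128 × 1.0000 = 0.128161
Relative intensity = 0.128161 / 0.378109 × 100 = 33.9

33.9%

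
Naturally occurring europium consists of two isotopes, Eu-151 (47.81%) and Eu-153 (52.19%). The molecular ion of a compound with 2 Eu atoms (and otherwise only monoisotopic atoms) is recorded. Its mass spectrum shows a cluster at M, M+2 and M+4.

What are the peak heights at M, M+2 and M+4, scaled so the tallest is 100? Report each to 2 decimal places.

Expanding (0.4781 + 0.5219)^2:
P(M) = 0.4781^2 = 0.228580
P(M+2) = 2 × 0.4781^1 × 0.5219^1 = 0.499041
P(M+4) = 0.5219^2 = 0.272380
The M+2 peak is largest (0.499041); scaling to 100 gives 45.80 : 100.00 : 54.58.

45.80 : 100.00 : 54.58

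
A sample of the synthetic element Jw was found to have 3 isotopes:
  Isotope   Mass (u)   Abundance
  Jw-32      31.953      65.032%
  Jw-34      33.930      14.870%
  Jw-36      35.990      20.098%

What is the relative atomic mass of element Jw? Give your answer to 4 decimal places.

33.0583 u

Weight each isotope mass by its fractional abundance: 0.65032 × 31.953 + 0.14870 × 33.930 + 0.20098 × 35.990
= 20.77967 + 5.04539 + 7.23327 = 33.05833 u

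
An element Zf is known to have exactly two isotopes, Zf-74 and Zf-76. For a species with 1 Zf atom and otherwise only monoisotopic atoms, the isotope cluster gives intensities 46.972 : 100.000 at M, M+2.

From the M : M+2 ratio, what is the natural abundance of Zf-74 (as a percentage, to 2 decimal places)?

31.96%

If p is the fraction of Zf that is Zf-74, then I(M+2)/I(M) = [C(1,1)·p^0·(1−p)] / p^1 = 1·(1−p)/p = 100.000/46.972 = 2.1289
(1−p)/p = 2.1289/1 = 2.1289  ⇒  p = 1/(1 + 2.1289) = 0.3196
Zf-74: 31.96%, Zf-76: 68.04%.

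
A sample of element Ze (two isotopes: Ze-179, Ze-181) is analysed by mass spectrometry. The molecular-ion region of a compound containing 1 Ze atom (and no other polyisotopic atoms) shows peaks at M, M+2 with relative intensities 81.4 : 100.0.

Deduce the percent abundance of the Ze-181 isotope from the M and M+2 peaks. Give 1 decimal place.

55.1%

Write p for the Ze-179 fraction. I(M+2)/I(M) = [C(1,1)·p^0·(1−p)] / p^1 = 1·(1−p)/p = 100.0/81.4 = 1.2285
(1−p)/p = 1.2285/1 = 1.2285  ⇒  p = 1/(1 + 1.2285) = 0.4487
Ze-179: 44.9%, Ze-181: 55.1%.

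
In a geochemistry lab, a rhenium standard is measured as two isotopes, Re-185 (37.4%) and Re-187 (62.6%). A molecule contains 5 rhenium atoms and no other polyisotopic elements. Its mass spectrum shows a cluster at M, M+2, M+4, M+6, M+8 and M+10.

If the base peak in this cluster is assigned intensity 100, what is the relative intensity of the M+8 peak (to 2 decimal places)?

Term probabilities: M 0.0073, M+2 0.0612, M+4 0.2050, M+6 0.3431, M+8 0.2872, M+10 0.0961. Base peak = M+6.
P(M+6) = C(5,3) × 0.374^2 × 0.626^3 = 10 × 0.139876 × 0.24531438 = 0.343136 (base)
P(M+8) = C(5,4) × 0.374^1 × 0.626^4 = 5 × 0.3740 × 0.1535668 = 0.287170
Relative intensity = 0.287170 / 0.343136 × 100 = 83.69

83.69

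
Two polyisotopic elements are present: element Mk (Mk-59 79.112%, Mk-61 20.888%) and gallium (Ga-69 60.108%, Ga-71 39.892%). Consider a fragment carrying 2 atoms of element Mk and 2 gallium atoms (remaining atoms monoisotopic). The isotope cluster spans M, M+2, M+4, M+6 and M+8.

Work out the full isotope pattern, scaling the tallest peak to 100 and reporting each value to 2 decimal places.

Element Mk pattern (n=2): 0.62587085 : 0.33049829 : 0.04363085
Gallium pattern (n=2): 0.36129717 : 0.47956567 : 0.15913717
Convolve the two distributions (both contribute in 2-u steps):
  M: 0.62587085×0.36129717 = 0.226125
  M+2: 0.62587085×0.47956567 + 0.33049829×0.36129717 = 0.419554
  M+4: 0.62587085×0.15913717 + 0.33049829×0.47956567 + 0.04363085×0.36129717 = 0.273859
  M+6: 0.33049829×0.15913717 + 0.04363085×0.47956567 = 0.073518
  M+8: 0.04363085×0.15913717 = 0.006943
Scale to base peak (0.419554) = 100: 53.90 : 100.00 : 65.27 : 17.52 : 1.65

53.90 : 100.00 : 65.27 : 17.52 : 1.65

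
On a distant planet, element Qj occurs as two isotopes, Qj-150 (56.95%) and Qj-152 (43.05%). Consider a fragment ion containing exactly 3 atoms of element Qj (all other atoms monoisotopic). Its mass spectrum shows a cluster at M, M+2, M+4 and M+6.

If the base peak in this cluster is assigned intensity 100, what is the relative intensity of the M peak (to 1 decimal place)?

Binomial terms of (0.5695 + 0.4305)^3: M 0.1847, M+2 0.4189, M+4 0.3166, M+6 0.0798 → M+2 is the base peak.
P(M+2) = C(3,1) × 0.5695^2 × 0.4305^1 = 3 × 0.32433025 × 0.4305 = 0.418873 (base)
P(M) = C(3,0) × 0.5695^3 × 0.4305^0 = 1 × 0.18470608 × 1.0000 = 0.184706
Relative intensity = 0.184706 / 0.418873 × 100 = 44.1

44.1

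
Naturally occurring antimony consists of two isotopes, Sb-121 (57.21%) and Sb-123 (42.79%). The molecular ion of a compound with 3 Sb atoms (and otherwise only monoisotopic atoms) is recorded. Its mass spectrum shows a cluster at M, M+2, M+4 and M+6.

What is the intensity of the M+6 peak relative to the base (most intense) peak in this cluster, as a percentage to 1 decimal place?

18.6%

Term probabilities: M 0.1872, M+2 0.4202, M+4 0.3143, M+6 0.0783. Base peak = M+2.
P(M+2) = C(3,1) × 0.5721^2 × 0.4279^1 = 3 × 0.32729841 × 0.4279 = 0.420153 (base)
P(M+6) = C(3,3) × 0.5721^0 × 0.4279^3 = 1 × 1.0000 × 0.07834781 = 0.078348
Relative intensity = 0.078348 / 0.420153 × 100 = 18.6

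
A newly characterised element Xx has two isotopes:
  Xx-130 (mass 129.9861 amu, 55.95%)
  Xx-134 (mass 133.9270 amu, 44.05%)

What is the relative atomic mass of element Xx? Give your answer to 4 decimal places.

131.7221 amu

Weight each isotope mass by its fractional abundance: 0.5595 × 129.9861 + 0.4405 × 133.9270
= 72.72722 + 58.99484 = 131.72206 amu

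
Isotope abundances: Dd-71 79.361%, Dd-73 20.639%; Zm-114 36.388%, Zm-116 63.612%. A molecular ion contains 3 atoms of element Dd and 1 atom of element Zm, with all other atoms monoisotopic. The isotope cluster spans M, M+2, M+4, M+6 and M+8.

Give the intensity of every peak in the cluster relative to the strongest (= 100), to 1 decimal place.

39.6 : 100.0 : 62.0 : 14.7 : 1.2

Element Dd pattern (n=3): 0.49982894 : 0.38996369 : 0.10141582 : 0.00879156
Element Zm pattern (n=1): 0.36388 : 0.63612
Convolve the two distributions (both contribute in 2-u steps):
  M: 0.49982894×0.36388 = 0.181878
  M+2: 0.49982894×0.63612 + 0.38996369×0.36388 = 0.459851
  M+4: 0.38996369×0.63612 + 0.10141582×0.36388 = 0.284967
  M+6: 0.10141582×0.63612 + 0.00879156×0.36388 = 0.067712
  M+8: 0.00879156×0.63612 = 0.005592
Scale to base peak (0.459851) = 100: 39.6 : 100.0 : 62.0 : 14.7 : 1.2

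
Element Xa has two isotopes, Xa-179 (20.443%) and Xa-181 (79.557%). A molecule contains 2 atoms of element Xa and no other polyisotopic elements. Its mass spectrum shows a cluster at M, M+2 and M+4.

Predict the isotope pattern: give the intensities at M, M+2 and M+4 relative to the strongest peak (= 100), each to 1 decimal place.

Each Xa atom is independently Xa-179 (p = 0.20443) or Xa-181 (q = 0.79557); the cluster is the binomial expansion (p + q)^2.
P(M) = 0.20443^2 = 0.041792
P(M+2) = 2 × 0.20443^1 × 0.79557^1 = 0.325277
P(M+4) = 0.79557^2 = 0.632932
The M+4 peak is largest (0.632932); scaling to 100 gives 6.6 : 51.4 : 100.0.

6.6 : 51.4 : 100.0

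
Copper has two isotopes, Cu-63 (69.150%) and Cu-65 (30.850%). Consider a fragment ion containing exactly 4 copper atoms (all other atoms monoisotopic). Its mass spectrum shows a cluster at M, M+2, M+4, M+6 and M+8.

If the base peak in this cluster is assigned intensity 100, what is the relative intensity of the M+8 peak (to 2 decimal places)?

2.22

Binomial terms of (0.69150 + 0.30850)^4: M 0.2286, M+2 0.4080, M+4 0.2731, M+6 0.0812, M+8 0.0091 → M+2 is the base peak.
P(M+2) = C(4,1) × 0.69150^3 × 0.30850^1 = 4 × 0.33065611 × 0.3085 = 0.408030 (base)
P(M+8) = C(4,4) × 0.69150^0 × 0.30850^4 = 1 × 1.0000 × 0.00905776 = 0.009058
Relative intensity = 0.009058 / 0.408030 × 100 = 2.22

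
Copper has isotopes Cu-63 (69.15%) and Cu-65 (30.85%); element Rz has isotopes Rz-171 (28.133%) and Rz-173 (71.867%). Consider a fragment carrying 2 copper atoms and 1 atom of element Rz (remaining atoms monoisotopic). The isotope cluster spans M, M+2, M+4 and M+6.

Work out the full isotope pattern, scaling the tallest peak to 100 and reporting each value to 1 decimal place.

29.0 : 100.0 : 71.9 : 14.8

Copper pattern (n=2): 0.47817225 : 0.4266555 : 0.09517225
Element Rz pattern (n=1): 0.28133 : 0.71867
Convolve the two distributions (both contribute in 2-u steps):
  M: 0.47817225×0.28133 = 0.134524
  M+2: 0.47817225×0.71867 + 0.4266555×0.28133 = 0.463679
  M+4: 0.4266555×0.71867 + 0.09517225×0.28133 = 0.333399
  M+6: 0.09517225×0.71867 = 0.068397
Scale to base peak (0.463679) = 100: 29.0 : 100.0 : 71.9 : 14.8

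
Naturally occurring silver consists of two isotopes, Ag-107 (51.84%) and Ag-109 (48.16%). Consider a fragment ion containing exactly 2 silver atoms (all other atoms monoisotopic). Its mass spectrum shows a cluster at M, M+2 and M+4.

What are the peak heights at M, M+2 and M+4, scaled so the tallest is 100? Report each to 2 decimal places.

53.82 : 100.00 : 46.45

The 2 Ag atoms are independent, so intensities follow the terms of (0.5184 + 0.4816)^2.
P(M) = 0.5184^2 = 0.268739
P(M+2) = 2 × 0.5184^1 × 0.4816^1 = 0.499323
P(M+4) = 0.4816^2 = 0.231939
The M+2 peak is largest (0.499323); scaling to 100 gives 53.82 : 100.00 : 46.45.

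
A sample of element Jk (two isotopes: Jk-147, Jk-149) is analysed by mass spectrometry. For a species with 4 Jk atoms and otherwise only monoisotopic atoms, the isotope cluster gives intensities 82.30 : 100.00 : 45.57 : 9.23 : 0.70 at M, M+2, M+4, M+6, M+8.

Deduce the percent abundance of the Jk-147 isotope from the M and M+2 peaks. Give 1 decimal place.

76.7%

Let p = fractional abundance of Jk-147. I(M+2)/I(M) = [C(4,1)·p^3·(1−p)] / p^4 = 4·(1−p)/p = 100.00/82.30 = 1.2151
(1−p)/p = 1.2151/4 = 0.3038  ⇒  p = 1/(1 + 0.3038) = 0.7670
Jk-147: 76.7%, Jk-149: 23.3%.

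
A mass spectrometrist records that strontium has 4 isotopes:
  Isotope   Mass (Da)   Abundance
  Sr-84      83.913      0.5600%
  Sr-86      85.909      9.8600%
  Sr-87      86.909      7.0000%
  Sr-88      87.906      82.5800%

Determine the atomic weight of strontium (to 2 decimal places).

Average mass = Σ (abundance × isotope mass) = 0.005600 × 83.913 + 0.098600 × 85.909 + 0.070000 × 86.909 + 0.825800 × 87.906
= 0.4699 + 8.4706 + 6.0836 + 72.5928 = 87.6169 Da

87.62 Da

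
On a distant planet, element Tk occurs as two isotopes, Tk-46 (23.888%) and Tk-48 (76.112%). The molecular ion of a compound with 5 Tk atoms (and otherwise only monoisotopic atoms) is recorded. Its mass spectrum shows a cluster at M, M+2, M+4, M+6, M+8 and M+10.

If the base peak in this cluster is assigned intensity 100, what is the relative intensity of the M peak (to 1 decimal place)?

0.2

Binomial terms of (0.23888 + 0.76112)^5: M 0.0008, M+2 0.0124, M+4 0.0790, M+6 0.2516, M+8 0.4008, M+10 0.2554 → M+8 is the base peak.
P(M+8) = C(5,4) × 0.23888^1 × 0.76112^4 = 5 × 0.23888 × 0.33559272 = 0.400832 (base)
P(M) = C(5,0) × 0.23888^5 × 0.76112^0 = 1 × 0.00077786 × 1.0000 = 0.000778
Relative intensity = 0.000778 / 0.400832 × 100 = 0.2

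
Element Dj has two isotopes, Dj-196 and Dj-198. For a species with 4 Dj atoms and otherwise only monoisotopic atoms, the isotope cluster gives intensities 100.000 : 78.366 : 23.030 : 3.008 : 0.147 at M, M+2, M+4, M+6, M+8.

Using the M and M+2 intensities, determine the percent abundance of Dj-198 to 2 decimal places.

16.38%

Let p = fractional abundance of Dj-196. I(M+2)/I(M) = [C(4,1)·p^3·(1−p)] / p^4 = 4·(1−p)/p = 78.366/100.000 = 0.7837
(1−p)/p = 0.7837/4 = 0.1959  ⇒  p = 1/(1 + 0.1959) = 0.8362
Dj-196: 83.62%, Dj-198: 16.38%.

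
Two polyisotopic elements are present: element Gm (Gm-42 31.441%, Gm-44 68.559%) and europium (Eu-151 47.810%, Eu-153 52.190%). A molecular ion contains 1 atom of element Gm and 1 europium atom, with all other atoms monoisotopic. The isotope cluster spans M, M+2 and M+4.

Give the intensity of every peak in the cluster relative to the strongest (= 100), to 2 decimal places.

Element Gm pattern (n=1): 0.31441 : 0.68559
Europium pattern (n=1): 0.4781 : 0.5219
Convolve the two distributions (both contribute in 2-u steps):
  M: 0.31441×0.4781 = 0.150319
  M+2: 0.31441×0.5219 + 0.68559×0.4781 = 0.491871
  M+4: 0.68559×0.5219 = 0.357809
Scale to base peak (0.491871) = 100: 30.56 : 100.00 : 72.74

30.56 : 100.00 : 72.74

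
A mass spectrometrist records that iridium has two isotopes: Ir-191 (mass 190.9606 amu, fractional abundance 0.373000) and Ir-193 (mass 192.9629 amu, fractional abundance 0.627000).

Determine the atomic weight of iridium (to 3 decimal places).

Weight each isotope mass by its fractional abundance: 0.373000 × 190.9606 + 0.627000 × 192.9629
= 71.22830 + 120.98774 = 192.21604 amu

192.216 amu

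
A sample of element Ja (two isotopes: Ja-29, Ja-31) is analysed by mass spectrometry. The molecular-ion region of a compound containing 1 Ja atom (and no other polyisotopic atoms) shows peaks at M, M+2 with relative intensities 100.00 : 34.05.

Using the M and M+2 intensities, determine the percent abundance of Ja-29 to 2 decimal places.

Let p = fractional abundance of Ja-29. I(M+2)/I(M) = [C(1,1)·p^0·(1−p)] / p^1 = 1·(1−p)/p = 34.05/100.00 = 0.3405
(1−p)/p = 0.3405/1 = 0.3405  ⇒  p = 1/(1 + 0.3405) = 0.7460
Ja-29: 74.60%, Ja-31: 25.40%.

74.60%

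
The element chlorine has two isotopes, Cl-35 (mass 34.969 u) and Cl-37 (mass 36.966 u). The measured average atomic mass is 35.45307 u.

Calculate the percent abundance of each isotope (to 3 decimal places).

Cl-35: 75.760%, Cl-37: 24.240%

Let x be the fractional abundance of Cl-35; then Cl-37 has abundance 1 − x.
34.969·x + 36.966·(1 − x) = 35.45307
(34.969 − 36.966)·x = 35.45307 − 36.966
x = -1.51293 / -1.997 = 0.75760 → 75.760% Cl-35, 24.240% Cl-37.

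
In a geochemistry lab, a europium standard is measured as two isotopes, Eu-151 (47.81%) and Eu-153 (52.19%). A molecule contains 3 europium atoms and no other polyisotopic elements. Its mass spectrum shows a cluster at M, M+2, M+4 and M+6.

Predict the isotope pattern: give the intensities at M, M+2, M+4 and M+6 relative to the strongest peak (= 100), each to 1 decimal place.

The 3 Eu atoms are independent, so intensities follow the terms of (0.4781 + 0.5219)^3.
P(M) = 0.4781^3 = 0.109284
P(M+2) = 3 × 0.4781^2 × 0.5219^1 = 0.357887
P(M+4) = 3 × 0.4781^1 × 0.5219^2 = 0.390674
P(M+6) = 0.5219^3 = 0.142155
The M+4 peak is largest (0.390674); scaling to 100 gives 28.0 : 91.6 : 100.0 : 36.4.

28.0 : 91.6 : 100.0 : 36.4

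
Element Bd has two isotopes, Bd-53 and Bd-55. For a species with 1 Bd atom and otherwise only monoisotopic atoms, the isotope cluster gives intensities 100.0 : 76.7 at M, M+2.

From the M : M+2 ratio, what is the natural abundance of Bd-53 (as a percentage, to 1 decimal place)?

56.6%

If p is the fraction of Bd that is Bd-53, then I(M+2)/I(M) = [C(1,1)·p^0·(1−p)] / p^1 = 1·(1−p)/p = 76.7/100.0 = 0.7670
(1−p)/p = 0.7670/1 = 0.7670  ⇒  p = 1/(1 + 0.7670) = 0.5659
Bd-53: 56.6%, Bd-55: 43.4%.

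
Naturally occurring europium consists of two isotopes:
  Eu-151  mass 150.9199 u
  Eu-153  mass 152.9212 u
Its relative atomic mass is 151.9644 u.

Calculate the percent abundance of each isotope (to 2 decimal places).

With x = fraction of Eu-151 (so Eu-153 is 1 − x):
150.9199·x + 152.9212·(1 − x) = 151.9644
(150.9199 − 152.9212)·x = 151.9644 − 152.9212
x = -0.9568 / -2.0013 = 0.47809 → 47.81% Eu-151, 52.19% Eu-153.

Eu-151: 47.81%, Eu-153: 52.19%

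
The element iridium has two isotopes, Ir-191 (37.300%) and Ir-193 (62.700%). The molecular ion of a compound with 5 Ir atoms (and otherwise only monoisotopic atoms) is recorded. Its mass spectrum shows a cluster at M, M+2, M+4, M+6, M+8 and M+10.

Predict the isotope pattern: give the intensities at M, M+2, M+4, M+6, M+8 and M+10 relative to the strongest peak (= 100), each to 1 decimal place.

Each Ir atom is independently Ir-191 (p = 0.37300) or Ir-193 (q = 0.62700); the cluster is the binomial expansion (p + q)^5.
P(M) = 0.37300^5 = 0.007220
P(M+2) = 5 × 0.37300^4 × 0.62700^1 = 0.060684
P(M+4) = 10 × 0.37300^3 × 0.62700^2 = 0.204015
P(M+6) = 10 × 0.37300^2 × 0.62700^3 = 0.342942
P(M+8) = 5 × 0.37300^1 × 0.62700^4 = 0.288237
P(M+10) = 0.62700^5 = 0.096903
The M+6 peak is largest (0.342942); scaling to 100 gives 2.1 : 17.7 : 59.5 : 100.0 : 84.0 : 28.3.

2.1 : 17.7 : 59.5 : 100.0 : 84.0 : 28.3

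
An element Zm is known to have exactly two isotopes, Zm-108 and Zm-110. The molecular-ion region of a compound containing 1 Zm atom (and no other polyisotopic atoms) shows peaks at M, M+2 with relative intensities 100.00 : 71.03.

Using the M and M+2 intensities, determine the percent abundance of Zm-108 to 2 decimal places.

58.47%

Write p for the Zm-108 fraction. I(M+2)/I(M) = [C(1,1)·p^0·(1−p)] / p^1 = 1·(1−p)/p = 71.03/100.00 = 0.7103
(1−p)/p = 0.7103/1 = 0.7103  ⇒  p = 1/(1 + 0.7103) = 0.5847
Zm-108: 58.47%, Zm-110: 41.53%.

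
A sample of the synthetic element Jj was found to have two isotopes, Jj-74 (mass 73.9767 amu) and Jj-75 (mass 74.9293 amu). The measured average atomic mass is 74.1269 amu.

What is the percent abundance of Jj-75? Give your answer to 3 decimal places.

15.767%

Writing the weighted mean with unknown fraction x of Jj-74:
73.9767·x + 74.9293·(1 − x) = 74.1269
(73.9767 − 74.9293)·x = 74.1269 − 74.9293
x = -0.8024 / -0.9526 = 0.84233 → 84.233% Jj-74, 15.767% Jj-75.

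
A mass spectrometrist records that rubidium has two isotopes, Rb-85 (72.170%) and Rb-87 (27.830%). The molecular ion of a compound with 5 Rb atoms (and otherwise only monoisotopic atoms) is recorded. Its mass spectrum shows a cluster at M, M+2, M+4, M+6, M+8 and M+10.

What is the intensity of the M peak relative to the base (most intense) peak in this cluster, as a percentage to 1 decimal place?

51.9%

Term probabilities: M 0.1958, M+2 0.3775, M+4 0.2911, M+6 0.1123, M+8 0.0216, M+10 0.0017. Base peak = M+2.
P(M+2) = C(5,1) × 0.72170^4 × 0.27830^1 = 5 × 0.27128565 × 0.2783 = 0.377494 (base)
P(M) = C(5,0) × 0.72170^5 × 0.27830^0 = 1 × 0.19578685 × 1.0000 = 0.195787
Relative intensity = 0.195787 / 0.377494 × 100 = 51.9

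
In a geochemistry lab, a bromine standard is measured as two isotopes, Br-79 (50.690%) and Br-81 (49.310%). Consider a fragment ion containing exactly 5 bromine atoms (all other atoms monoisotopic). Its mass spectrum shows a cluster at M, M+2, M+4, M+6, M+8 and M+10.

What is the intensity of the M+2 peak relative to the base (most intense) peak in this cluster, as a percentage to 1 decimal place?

Term probabilities: M 0.0335, M+2 0.1628, M+4 0.3167, M+6 0.3081, M+8 0.1498, M+10 0.0292. Base peak = M+4.
P(M+4) = C(5,2) × 0.50690^3 × 0.49310^2 = 10 × 0.13024674 × 0.24314761 = 0.316692 (base)
P(M+2) = C(5,1) × 0.50690^4 × 0.49310^1 = 5 × 0.06602207 × 0.4931 = 0.162777
Relative intensity = 0.162777 / 0.316692 × 100 = 51.4

51.4%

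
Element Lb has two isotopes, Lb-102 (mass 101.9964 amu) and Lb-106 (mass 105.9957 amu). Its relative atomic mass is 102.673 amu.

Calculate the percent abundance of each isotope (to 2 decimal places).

Let x be the fractional abundance of Lb-102; then Lb-106 has abundance 1 − x.
101.9964·x + 105.9957·(1 − x) = 102.673
(101.9964 − 105.9957)·x = 102.673 − 105.9957
x = -3.3227 / -3.9993 = 0.83082 → 83.08% Lb-102, 16.92% Lb-106.

Lb-102: 83.08%, Lb-106: 16.92%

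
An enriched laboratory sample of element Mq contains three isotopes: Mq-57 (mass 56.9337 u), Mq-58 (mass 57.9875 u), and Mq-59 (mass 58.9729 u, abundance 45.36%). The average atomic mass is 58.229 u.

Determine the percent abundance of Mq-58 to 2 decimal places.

35.14%

Let x and y be the fractions of Mq-57 and Mq-58. Then x + y = 1 − 0.4536 = 0.5464 and 56.9337x + 57.9875y = 58.229 − 0.4536×58.9729 = 31.47889256.
Substituting: 56.9337x + 57.9875(0.5464 − x) = 31.47889256
(56.9337 − 57.9875)x = -0.20547744  ⇒  x = 0.19499, y = 0.35141
Mq-57: 19.50%, Mq-58: 35.14%.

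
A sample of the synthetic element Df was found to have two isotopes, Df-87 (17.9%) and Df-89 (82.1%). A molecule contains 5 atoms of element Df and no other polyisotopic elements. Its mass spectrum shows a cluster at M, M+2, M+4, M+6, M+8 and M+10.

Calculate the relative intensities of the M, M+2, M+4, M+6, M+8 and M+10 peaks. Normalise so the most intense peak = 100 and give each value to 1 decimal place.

0.0 : 1.0 : 9.5 : 43.6 : 100.0 : 91.7

The 5 Df atoms are independent, so intensities follow the terms of (0.179 + 0.821)^5.
P(M) = 0.179^5 = 0.000184
P(M+2) = 5 × 0.179^4 × 0.821^1 = 0.004214
P(M+4) = 10 × 0.179^3 × 0.821^2 = 0.038659
P(M+6) = 10 × 0.179^2 × 0.821^3 = 0.177311
P(M+8) = 5 × 0.179^1 × 0.821^4 = 0.406626
P(M+10) = 0.821^5 = 0.373006
The M+8 peak is largest (0.406626); scaling to 100 gives 0.0 : 1.0 : 9.5 : 43.6 : 100.0 : 91.7.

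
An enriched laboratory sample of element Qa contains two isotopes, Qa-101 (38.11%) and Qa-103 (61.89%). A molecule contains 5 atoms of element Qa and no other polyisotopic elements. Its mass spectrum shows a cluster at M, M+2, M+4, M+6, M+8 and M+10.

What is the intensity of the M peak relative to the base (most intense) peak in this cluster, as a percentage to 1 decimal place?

2.3%

Term probabilities: M 0.0080, M+2 0.0653, M+4 0.2120, M+6 0.3443, M+8 0.2796, M+10 0.0908. Base peak = M+6.
P(M+6) = C(5,3) × 0.3811^2 × 0.6189^3 = 10 × 0.14523721 × 0.23706173 = 0.344302 (base)
P(M) = C(5,0) × 0.3811^5 × 0.6189^0 = 1 × 0.00803887 × 1.0000 = 0.008039
Relative intensity = 0.008039 / 0.344302 × 100 = 2.3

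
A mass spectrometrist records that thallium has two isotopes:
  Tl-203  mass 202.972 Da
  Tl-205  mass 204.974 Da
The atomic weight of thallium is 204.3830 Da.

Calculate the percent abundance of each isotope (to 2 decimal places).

Writing the weighted mean with unknown fraction x of Tl-203:
202.972·x + 204.974·(1 − x) = 204.3830
(202.972 − 204.974)·x = 204.3830 − 204.974
x = -0.5910 / -2.002 = 0.29520 → 29.52% Tl-203, 70.48% Tl-205.

Tl-203: 29.52%, Tl-205: 70.48%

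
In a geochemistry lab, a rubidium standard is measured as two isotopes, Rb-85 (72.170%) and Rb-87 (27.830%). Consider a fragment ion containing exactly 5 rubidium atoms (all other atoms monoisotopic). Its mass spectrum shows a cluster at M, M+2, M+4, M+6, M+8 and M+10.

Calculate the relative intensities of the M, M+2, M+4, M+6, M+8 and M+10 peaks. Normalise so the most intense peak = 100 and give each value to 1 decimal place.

Expanding (0.72170 + 0.27830)^5:
P(M) = 0.72170^5 = 0.195787
P(M+2) = 5 × 0.72170^4 × 0.27830^1 = 0.377494
P(M+4) = 10 × 0.72170^3 × 0.27830^2 = 0.291136
P(M+6) = 10 × 0.72170^2 × 0.27830^3 = 0.112267
P(M+8) = 5 × 0.72170^1 × 0.27830^4 = 0.021646
P(M+10) = 0.27830^5 = 0.001669
The M+2 peak is largest (0.377494); scaling to 100 gives 51.9 : 100.0 : 77.1 : 29.7 : 5.7 : 0.4.

51.9 : 100.0 : 77.1 : 29.7 : 5.7 : 0.4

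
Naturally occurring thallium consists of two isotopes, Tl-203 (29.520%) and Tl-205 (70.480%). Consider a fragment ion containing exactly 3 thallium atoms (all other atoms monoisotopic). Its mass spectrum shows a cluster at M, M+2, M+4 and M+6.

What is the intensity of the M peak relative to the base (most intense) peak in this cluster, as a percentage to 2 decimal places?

5.85%

Term probabilities: M 0.0257, M+2 0.1843, M+4 0.4399, M+6 0.3501. Base peak = M+4.
P(M+4) = C(3,2) × 0.29520^1 × 0.70480^2 = 3 × 0.2952 × 0.49674304 = 0.439916 (base)
P(M) = C(3,0) × 0.29520^3 × 0.70480^0 = 1 × 0.02572463 × 1.0000 = 0.025725
Relative intensity = 0.025725 / 0.439916 × 100 = 5.85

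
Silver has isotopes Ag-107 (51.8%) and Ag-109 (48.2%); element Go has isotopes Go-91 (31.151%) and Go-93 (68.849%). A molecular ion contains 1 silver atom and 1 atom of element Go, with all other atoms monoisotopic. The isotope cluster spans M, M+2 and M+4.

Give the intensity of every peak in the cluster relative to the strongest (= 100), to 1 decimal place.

31.8 : 100.0 : 65.5

Silver pattern (n=1): 0.5180 : 0.4820
Element Go pattern (n=1): 0.31151 : 0.68849
Convolve the two distributions (both contribute in 2-u steps):
  M: 0.5180×0.31151 = 0.161362
  M+2: 0.5180×0.68849 + 0.4820×0.31151 = 0.506786
  M+4: 0.4820×0.68849 = 0.331852
Scale to base peak (0.506786) = 100: 31.8 : 100.0 : 65.5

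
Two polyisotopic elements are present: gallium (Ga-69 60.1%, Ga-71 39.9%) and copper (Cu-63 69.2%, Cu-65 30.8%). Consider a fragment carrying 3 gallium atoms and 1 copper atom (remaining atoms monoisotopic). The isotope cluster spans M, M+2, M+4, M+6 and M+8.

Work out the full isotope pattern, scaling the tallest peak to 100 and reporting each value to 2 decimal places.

Gallium pattern (n=3): 0.2170818 : 0.4323576 : 0.2870394 : 0.0635212
Copper pattern (n=1): 0.6920 : 0.3080
Convolve the two distributions (both contribute in 2-u steps):
  M: 0.2170818×0.6920 = 0.150221
  M+2: 0.2170818×0.3080 + 0.4323576×0.6920 = 0.366053
  M+4: 0.4323576×0.3080 + 0.2870394×0.6920 = 0.331797
  M+6: 0.2870394×0.3080 + 0.0635212×0.6920 = 0.132365
  M+8: 0.0635212×0.3080 = 0.019565
Scale to base peak (0.366053) = 100: 41.04 : 100.00 : 90.64 : 36.16 : 5.34

41.04 : 100.00 : 90.64 : 36.16 : 5.34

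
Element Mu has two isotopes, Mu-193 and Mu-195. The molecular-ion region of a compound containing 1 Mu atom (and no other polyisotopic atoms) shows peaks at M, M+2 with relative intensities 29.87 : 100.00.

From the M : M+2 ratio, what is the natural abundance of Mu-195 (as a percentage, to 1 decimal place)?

77.0%

Write p for the Mu-193 fraction. I(M+2)/I(M) = [C(1,1)·p^0·(1−p)] / p^1 = 1·(1−p)/p = 100.00/29.87 = 3.3478
(1−p)/p = 3.3478/1 = 3.3478  ⇒  p = 1/(1 + 3.3478) = 0.2300
Mu-193: 23.0%, Mu-195: 77.0%.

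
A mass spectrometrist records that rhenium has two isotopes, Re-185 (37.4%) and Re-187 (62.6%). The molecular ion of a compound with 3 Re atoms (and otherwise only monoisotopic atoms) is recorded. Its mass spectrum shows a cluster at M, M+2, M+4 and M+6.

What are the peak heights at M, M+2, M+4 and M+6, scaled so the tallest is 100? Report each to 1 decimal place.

Expanding (0.374 + 0.626)^3:
P(M) = 0.374^3 = 0.052314
P(M+2) = 3 × 0.374^2 × 0.626^1 = 0.262687
P(M+4) = 3 × 0.374^1 × 0.626^2 = 0.439685
P(M+6) = 0.626^3 = 0.245314
The M+4 peak is largest (0.439685); scaling to 100 gives 11.9 : 59.7 : 100.0 : 55.8.

11.9 : 59.7 : 100.0 : 55.8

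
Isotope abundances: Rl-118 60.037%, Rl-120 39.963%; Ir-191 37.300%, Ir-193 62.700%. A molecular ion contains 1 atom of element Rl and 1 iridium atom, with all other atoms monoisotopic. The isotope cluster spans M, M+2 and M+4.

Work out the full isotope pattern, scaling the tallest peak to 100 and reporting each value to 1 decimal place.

42.6 : 100.0 : 47.7

Element Rl pattern (n=1): 0.60037 : 0.39963
Iridium pattern (n=1): 0.3730 : 0.6270
Convolve the two distributions (both contribute in 2-u steps):
  M: 0.60037×0.3730 = 0.223938
  M+2: 0.60037×0.6270 + 0.39963×0.3730 = 0.525494
  M+4: 0.39963×0.6270 = 0.250568
Scale to base peak (0.525494) = 100: 42.6 : 100.0 : 47.7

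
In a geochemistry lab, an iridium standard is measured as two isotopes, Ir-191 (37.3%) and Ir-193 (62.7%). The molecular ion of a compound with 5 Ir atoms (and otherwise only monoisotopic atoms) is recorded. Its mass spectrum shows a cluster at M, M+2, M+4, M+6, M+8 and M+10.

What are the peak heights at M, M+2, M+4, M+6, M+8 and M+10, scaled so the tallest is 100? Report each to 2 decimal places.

Expanding (0.373 + 0.627)^5:
P(M) = 0.373^5 = 0.007220
P(M+2) = 5 × 0.373^4 × 0.627^1 = 0.060684
P(M+4) = 10 × 0.373^3 × 0.627^2 = 0.204015
P(M+6) = 10 × 0.373^2 × 0.627^3 = 0.342942
P(M+8) = 5 × 0.373^1 × 0.627^4 = 0.288237
P(M+10) = 0.627^5 = 0.096903
The M+6 peak is largest (0.342942); scaling to 100 gives 2.11 : 17.70 : 59.49 : 100.00 : 84.05 : 28.26.

2.11 : 17.70 : 59.49 : 100.00 : 84.05 : 28.26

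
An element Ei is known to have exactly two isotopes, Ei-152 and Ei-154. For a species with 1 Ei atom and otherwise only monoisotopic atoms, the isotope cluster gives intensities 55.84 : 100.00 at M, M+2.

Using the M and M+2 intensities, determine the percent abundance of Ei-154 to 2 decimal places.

64.17%

Let p = fractional abundance of Ei-152. I(M+2)/I(M) = [C(1,1)·p^0·(1−p)] / p^1 = 1·(1−p)/p = 100.00/55.84 = 1.7908
(1−p)/p = 1.7908/1 = 1.7908  ⇒  p = 1/(1 + 1.7908) = 0.3583
Ei-152: 35.83%, Ei-154: 64.17%.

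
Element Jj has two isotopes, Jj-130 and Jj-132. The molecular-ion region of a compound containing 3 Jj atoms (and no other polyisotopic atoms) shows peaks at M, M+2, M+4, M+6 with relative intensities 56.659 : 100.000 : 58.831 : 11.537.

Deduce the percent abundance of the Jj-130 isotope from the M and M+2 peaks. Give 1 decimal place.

If p is the fraction of Jj that is Jj-130, then I(M+2)/I(M) = [C(3,1)·p^2·(1−p)] / p^3 = 3·(1−p)/p = 100.000/56.659 = 1.7649
(1−p)/p = 1.7649/3 = 0.5883  ⇒  p = 1/(1 + 0.5883) = 0.6296
Jj-130: 63.0%, Jj-132: 37.0%.

63.0%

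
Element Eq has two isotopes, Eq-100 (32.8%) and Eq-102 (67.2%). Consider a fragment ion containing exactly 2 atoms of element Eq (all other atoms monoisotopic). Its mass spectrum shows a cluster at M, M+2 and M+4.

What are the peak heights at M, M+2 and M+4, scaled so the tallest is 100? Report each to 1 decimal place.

The 2 Eq atoms are independent, so intensities follow the terms of (0.328 + 0.672)^2.
P(M) = 0.328^2 = 0.107584
P(M+2) = 2 × 0.328^1 × 0.672^1 = 0.440832
P(M+4) = 0.672^2 = 0.451584
The M+4 peak is largest (0.451584); scaling to 100 gives 23.8 : 97.6 : 100.0.

23.8 : 97.6 : 100.0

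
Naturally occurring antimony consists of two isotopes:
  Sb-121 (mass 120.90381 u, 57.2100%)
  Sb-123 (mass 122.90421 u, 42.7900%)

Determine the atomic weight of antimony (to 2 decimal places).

Average mass = Σ (abundance × isotope mass) = 0.572100 × 120.90381 + 0.427900 × 122.90421
= 69.169070 + 52.590711 = 121.759781 u

121.76 u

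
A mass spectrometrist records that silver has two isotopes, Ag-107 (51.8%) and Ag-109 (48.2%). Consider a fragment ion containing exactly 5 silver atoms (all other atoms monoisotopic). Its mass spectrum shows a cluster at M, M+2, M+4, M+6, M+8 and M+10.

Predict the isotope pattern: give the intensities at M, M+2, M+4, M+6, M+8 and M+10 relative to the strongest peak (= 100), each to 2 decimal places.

The 5 Ag atoms are independent, so intensities follow the terms of (0.518 + 0.482)^5.
P(M) = 0.518^5 = 0.037295
P(M+2) = 5 × 0.518^4 × 0.482^1 = 0.173515
P(M+4) = 10 × 0.518^3 × 0.482^2 = 0.322911
P(M+6) = 10 × 0.518^2 × 0.482^3 = 0.300470
P(M+8) = 5 × 0.518^1 × 0.482^4 = 0.139794
P(M+10) = 0.482^5 = 0.026016
The M+4 peak is largest (0.322911); scaling to 100 gives 11.55 : 53.73 : 100.00 : 93.05 : 43.29 : 8.06.

11.55 : 53.73 : 100.00 : 93.05 : 43.29 : 8.06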